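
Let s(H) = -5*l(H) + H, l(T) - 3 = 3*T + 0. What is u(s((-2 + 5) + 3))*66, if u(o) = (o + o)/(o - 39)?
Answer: 2178/23 ≈ 94.696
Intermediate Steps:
l(T) = 3 + 3*T (l(T) = 3 + (3*T + 0) = 3 + 3*T)
s(H) = -15 - 14*H (s(H) = -5*(3 + 3*H) + H = (-15 - 15*H) + H = -15 - 14*H)
u(o) = 2*o/(-39 + o) (u(o) = (2*o)/(-39 + o) = 2*o/(-39 + o))
u(s((-2 + 5) + 3))*66 = (2*(-15 - 14*((-2 + 5) + 3))/(-39 + (-15 - 14*((-2 + 5) + 3))))*66 = (2*(-15 - 14*(3 + 3))/(-39 + (-15 - 14*(3 + 3))))*66 = (2*(-15 - 14*6)/(-39 + (-15 - 14*6)))*66 = (2*(-15 - 84)/(-39 + (-15 - 84)))*66 = (2*(-99)/(-39 - 99))*66 = (2*(-99)/(-138))*66 = (2*(-99)*(-1/138))*66 = (33/23)*66 = 2178/23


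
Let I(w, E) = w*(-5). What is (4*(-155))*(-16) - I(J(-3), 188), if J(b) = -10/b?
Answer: 29810/3 ≈ 9936.7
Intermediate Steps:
I(w, E) = -5*w
(4*(-155))*(-16) - I(J(-3), 188) = (4*(-155))*(-16) - (-5)*(-10/(-3)) = -620*(-16) - (-5)*(-10*(-⅓)) = 9920 - (-5)*10/3 = 9920 - 1*(-50/3) = 9920 + 50/3 = 29810/3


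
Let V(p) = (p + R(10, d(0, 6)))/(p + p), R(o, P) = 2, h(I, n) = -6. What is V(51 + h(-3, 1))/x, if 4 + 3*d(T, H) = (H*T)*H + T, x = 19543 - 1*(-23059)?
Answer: 47/3834180 ≈ 1.2258e-5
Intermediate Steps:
x = 42602 (x = 19543 + 23059 = 42602)
d(T, H) = -4/3 + T/3 + T*H²/3 (d(T, H) = -4/3 + ((H*T)*H + T)/3 = -4/3 + (T*H² + T)/3 = -4/3 + (T + T*H²)/3 = -4/3 + (T/3 + T*H²/3) = -4/3 + T/3 + T*H²/3)
V(p) = (2 + p)/(2*p) (V(p) = (p + 2)/(p + p) = (2 + p)/((2*p)) = (2 + p)*(1/(2*p)) = (2 + p)/(2*p))
V(51 + h(-3, 1))/x = ((2 + (51 - 6))/(2*(51 - 6)))/42602 = ((½)*(2 + 45)/45)*(1/42602) = ((½)*(1/45)*47)*(1/42602) = (47/90)*(1/42602) = 47/3834180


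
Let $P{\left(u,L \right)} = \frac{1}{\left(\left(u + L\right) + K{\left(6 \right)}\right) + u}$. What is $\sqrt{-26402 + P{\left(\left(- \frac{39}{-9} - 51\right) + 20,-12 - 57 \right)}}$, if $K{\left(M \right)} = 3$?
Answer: $\frac{i \sqrt{3383787002}}{358} \approx 162.49 i$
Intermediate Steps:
$P{\left(u,L \right)} = \frac{1}{3 + L + 2 u}$ ($P{\left(u,L \right)} = \frac{1}{\left(\left(u + L\right) + 3\right) + u} = \frac{1}{\left(\left(L + u\right) + 3\right) + u} = \frac{1}{\left(3 + L + u\right) + u} = \frac{1}{3 + L + 2 u}$)
$\sqrt{-26402 + P{\left(\left(- \frac{39}{-9} - 51\right) + 20,-12 - 57 \right)}} = \sqrt{-26402 + \frac{1}{3 - 69 + 2 \left(\left(- \frac{39}{-9} - 51\right) + 20\right)}} = \sqrt{-26402 + \frac{1}{3 - 69 + 2 \left(\left(\left(-39\right) \left(- \frac{1}{9}\right) - 51\right) + 20\right)}} = \sqrt{-26402 + \frac{1}{3 - 69 + 2 \left(\left(\frac{13}{3} - 51\right) + 20\right)}} = \sqrt{-26402 + \frac{1}{3 - 69 + 2 \left(- \frac{140}{3} + 20\right)}} = \sqrt{-26402 + \frac{1}{3 - 69 + 2 \left(- \frac{80}{3}\right)}} = \sqrt{-26402 + \frac{1}{3 - 69 - \frac{160}{3}}} = \sqrt{-26402 + \frac{1}{- \frac{358}{3}}} = \sqrt{-26402 - \frac{3}{358}} = \sqrt{- \frac{9451919}{358}} = \frac{i \sqrt{3383787002}}{358}$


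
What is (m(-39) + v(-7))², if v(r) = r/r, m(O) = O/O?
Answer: 4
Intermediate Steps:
m(O) = 1
v(r) = 1
(m(-39) + v(-7))² = (1 + 1)² = 2² = 4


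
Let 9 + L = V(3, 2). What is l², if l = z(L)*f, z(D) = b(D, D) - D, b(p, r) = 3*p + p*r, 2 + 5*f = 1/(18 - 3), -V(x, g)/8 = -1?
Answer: 841/5625 ≈ 0.14951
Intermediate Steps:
V(x, g) = 8 (V(x, g) = -8*(-1) = 8)
f = -29/75 (f = -⅖ + 1/(5*(18 - 3)) = -⅖ + (⅕)/15 = -⅖ + (⅕)*(1/15) = -⅖ + 1/75 = -29/75 ≈ -0.38667)
L = -1 (L = -9 + 8 = -1)
z(D) = -D + D*(3 + D) (z(D) = D*(3 + D) - D = -D + D*(3 + D))
l = 29/75 (l = -(2 - 1)*(-29/75) = -1*1*(-29/75) = -1*(-29/75) = 29/75 ≈ 0.38667)
l² = (29/75)² = 841/5625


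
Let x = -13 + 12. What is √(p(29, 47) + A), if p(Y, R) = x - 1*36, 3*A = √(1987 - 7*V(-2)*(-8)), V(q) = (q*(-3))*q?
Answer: √(-333 + 3*√1315)/3 ≈ 4.9912*I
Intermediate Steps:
V(q) = -3*q² (V(q) = (-3*q)*q = -3*q²)
x = -1
A = √1315/3 (A = √(1987 - (-21)*(-2)²*(-8))/3 = √(1987 - (-21)*4*(-8))/3 = √(1987 - 7*(-12)*(-8))/3 = √(1987 + 84*(-8))/3 = √(1987 - 672)/3 = √1315/3 ≈ 12.088)
p(Y, R) = -37 (p(Y, R) = -1 - 1*36 = -1 - 36 = -37)
√(p(29, 47) + A) = √(-37 + √1315/3)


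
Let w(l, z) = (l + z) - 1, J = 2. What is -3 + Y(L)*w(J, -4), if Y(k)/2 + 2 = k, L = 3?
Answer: -9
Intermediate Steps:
w(l, z) = -1 + l + z
Y(k) = -4 + 2*k
-3 + Y(L)*w(J, -4) = -3 + (-4 + 2*3)*(-1 + 2 - 4) = -3 + (-4 + 6)*(-3) = -3 + 2*(-3) = -3 - 6 = -9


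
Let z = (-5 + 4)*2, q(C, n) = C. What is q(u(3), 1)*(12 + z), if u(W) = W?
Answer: 30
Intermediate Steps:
z = -2 (z = -1*2 = -2)
q(u(3), 1)*(12 + z) = 3*(12 - 2) = 3*10 = 30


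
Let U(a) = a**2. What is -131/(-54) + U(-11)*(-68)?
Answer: -444181/54 ≈ -8225.6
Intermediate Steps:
-131/(-54) + U(-11)*(-68) = -131/(-54) + (-11)**2*(-68) = -131*(-1/54) + 121*(-68) = 131/54 - 8228 = -444181/54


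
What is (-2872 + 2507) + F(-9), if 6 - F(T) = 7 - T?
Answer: -375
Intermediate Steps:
F(T) = -1 + T (F(T) = 6 - (7 - T) = 6 + (-7 + T) = -1 + T)
(-2872 + 2507) + F(-9) = (-2872 + 2507) + (-1 - 9) = -365 - 10 = -375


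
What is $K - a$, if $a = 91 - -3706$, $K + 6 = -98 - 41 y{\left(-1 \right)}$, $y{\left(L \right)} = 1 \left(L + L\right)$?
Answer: $-3819$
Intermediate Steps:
$y{\left(L \right)} = 2 L$ ($y{\left(L \right)} = 1 \cdot 2 L = 2 L$)
$K = -22$ ($K = -6 - \left(98 + 41 \cdot 2 \left(-1\right)\right) = -6 - 16 = -22$)
$a = 3797$ ($a = 91 + 3706 = 3797$)
$K - a = -22 - 3797 = -3819$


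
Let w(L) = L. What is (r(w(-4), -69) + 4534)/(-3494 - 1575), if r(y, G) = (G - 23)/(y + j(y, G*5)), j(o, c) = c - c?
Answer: -4557/5069 ≈ -0.89899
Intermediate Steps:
j(o, c) = 0
r(y, G) = (-23 + G)/y (r(y, G) = (G - 23)/(y + 0) = (-23 + G)/y)
(r(w(-4), -69) + 4534)/(-3494 - 1575) = ((-23 - 69)/(-4) + 4534)/(-3494 - 1575) = (-¼*(-92) + 4534)/(-5069) = (23 + 4534)*(-1/5069) = 4557*(-1/5069) = -4557/5069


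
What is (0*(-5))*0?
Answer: 0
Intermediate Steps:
(0*(-5))*0 = 0*0 = 0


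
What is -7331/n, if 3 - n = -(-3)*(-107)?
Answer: -7331/324 ≈ -22.627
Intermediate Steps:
n = 324 (n = 3 - (-1)*(-3*(-107)) = 3 - (-1)*321 = 3 - 1*(-321) = 3 + 321 = 324)
-7331/n = -7331/324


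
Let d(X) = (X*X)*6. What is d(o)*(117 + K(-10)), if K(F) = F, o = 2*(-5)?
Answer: 64200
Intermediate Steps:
o = -10
d(X) = 6*X² (d(X) = X²*6 = 6*X²)
d(o)*(117 + K(-10)) = (6*(-10)²)*(117 - 10) = (6*100)*107 = 600*107 = 64200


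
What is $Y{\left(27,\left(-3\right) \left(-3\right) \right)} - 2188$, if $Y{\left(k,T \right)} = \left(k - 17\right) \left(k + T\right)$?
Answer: $-1828$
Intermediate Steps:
$Y{\left(k,T \right)} = \left(-17 + k\right) \left(T + k\right)$
$Y{\left(27,\left(-3\right) \left(-3\right) \right)} - 2188 = \left(27^{2} - 17 \left(\left(-3\right) \left(-3\right)\right) - 459 + \left(-3\right) \left(-3\right) 27\right) - 2188 = \left(729 - 153 - 459 + 9 \cdot 27\right) - 2188 = \left(729 - 153 - 459 + 243\right) - 2188 = 360 - 2188 = -1828$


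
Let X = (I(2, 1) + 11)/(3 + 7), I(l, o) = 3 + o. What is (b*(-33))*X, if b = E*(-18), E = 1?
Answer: 891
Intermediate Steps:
X = 3/2 (X = ((3 + 1) + 11)/(3 + 7) = (4 + 11)/10 = 15*(⅒) = 3/2 ≈ 1.5000)
b = -18 (b = 1*(-18) = -18)
(b*(-33))*X = -18*(-33)*(3/2) = 594*(3/2) = 891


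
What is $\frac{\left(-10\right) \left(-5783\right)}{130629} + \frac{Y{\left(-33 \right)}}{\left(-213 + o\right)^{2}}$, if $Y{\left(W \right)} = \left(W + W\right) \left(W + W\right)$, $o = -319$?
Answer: $\frac{4234074461}{9242785524} \approx 0.4581$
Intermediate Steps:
$Y{\left(W \right)} = 4 W^{2}$ ($Y{\left(W \right)} = 2 W 2 W = 4 W^{2}$)
$\frac{\left(-10\right) \left(-5783\right)}{130629} + \frac{Y{\left(-33 \right)}}{\left(-213 + o\right)^{2}} = \frac{\left(-10\right) \left(-5783\right)}{130629} + \frac{4 \left(-33\right)^{2}}{\left(-213 - 319\right)^{2}} = 57830 \cdot \frac{1}{130629} + \frac{4 \cdot 1089}{\left(-532\right)^{2}} = \frac{57830}{130629} + \frac{4356}{283024} = \frac{57830}{130629} + 4356 \cdot \frac{1}{283024} = \frac{57830}{130629} + \frac{1089}{70756} = \frac{4234074461}{9242785524}$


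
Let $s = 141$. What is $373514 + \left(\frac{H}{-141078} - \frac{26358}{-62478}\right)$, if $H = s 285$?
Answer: $\frac{182903051790415}{489681738} \approx 3.7351 \cdot 10^{5}$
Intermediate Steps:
$H = 40185$ ($H = 141 \cdot 285 = 40185$)
$373514 + \left(\frac{H}{-141078} - \frac{26358}{-62478}\right) = 373514 + \left(\frac{40185}{-141078} - \frac{26358}{-62478}\right) = 373514 + \left(40185 \left(- \frac{1}{141078}\right) - - \frac{4393}{10413}\right) = 373514 + \left(- \frac{13395}{47026} + \frac{4393}{10413}\right) = 373514 + \frac{67103083}{489681738} = \frac{182903051790415}{489681738}$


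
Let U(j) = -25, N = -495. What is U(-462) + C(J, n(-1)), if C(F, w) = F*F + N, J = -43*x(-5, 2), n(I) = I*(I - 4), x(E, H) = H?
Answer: 6876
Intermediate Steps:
n(I) = I*(-4 + I)
J = -86 (J = -43*2 = -86)
C(F, w) = -495 + F² (C(F, w) = F*F - 495 = F² - 495 = -495 + F²)
U(-462) + C(J, n(-1)) = -25 + (-495 + (-86)²) = -25 + (-495 + 7396) = -25 + 6901 = 6876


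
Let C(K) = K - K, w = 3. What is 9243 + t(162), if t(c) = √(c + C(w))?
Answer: 9243 + 9*√2 ≈ 9255.7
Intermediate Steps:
C(K) = 0
t(c) = √c (t(c) = √(c + 0) = √c)
9243 + t(162) = 9243 + √162 = 9243 + 9*√2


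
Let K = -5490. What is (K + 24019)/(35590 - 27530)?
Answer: 18529/8060 ≈ 2.2989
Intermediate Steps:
(K + 24019)/(35590 - 27530) = (-5490 + 24019)/(35590 - 27530) = 18529/8060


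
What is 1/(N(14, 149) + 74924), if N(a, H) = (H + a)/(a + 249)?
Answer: 263/19705175 ≈ 1.3347e-5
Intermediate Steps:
N(a, H) = (H + a)/(249 + a)
1/(N(14, 149) + 74924) = 1/((149 + 14)/(249 + 14) + 74924) = 1/(163/263 + 74924) = 1/(19705175/263) = 263/19705175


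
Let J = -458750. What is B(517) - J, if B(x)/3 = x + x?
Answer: 461852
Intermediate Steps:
B(x) = 6*x (B(x) = 3*(x + x) = 3*(2*x) = 6*x)
B(517) - J = 6*517 - 1*(-458750) = 3102 + 458750 = 461852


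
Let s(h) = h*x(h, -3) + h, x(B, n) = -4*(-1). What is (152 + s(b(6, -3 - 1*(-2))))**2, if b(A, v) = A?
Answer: 33124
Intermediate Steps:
x(B, n) = 4
s(h) = 5*h (s(h) = h*4 + h = 4*h + h = 5*h)
(152 + s(b(6, -3 - 1*(-2))))**2 = (152 + 5*6)**2 = (152 + 30)**2 = 182**2 = 33124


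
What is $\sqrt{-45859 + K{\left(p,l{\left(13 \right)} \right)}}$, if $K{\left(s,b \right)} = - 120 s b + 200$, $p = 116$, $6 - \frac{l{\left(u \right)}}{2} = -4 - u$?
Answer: $43 i \sqrt{371} \approx 828.24 i$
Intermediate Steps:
$l{\left(u \right)} = 20 + 2 u$ ($l{\left(u \right)} = 12 - 2 \left(-4 - u\right) = 12 + \left(8 + 2 u\right) = 20 + 2 u$)
$K{\left(s,b \right)} = 200 - 120 b s$ ($K{\left(s,b \right)} = - 120 b s + 200 = 200 - 120 b s$)
$\sqrt{-45859 + K{\left(p,l{\left(13 \right)} \right)}} = \sqrt{-45859 + \left(200 - 120 \left(20 + 2 \cdot 13\right) 116\right)} = \sqrt{-45859 + \left(200 - 120 \left(20 + 26\right) 116\right)} = \sqrt{-45859 + \left(200 - 5520 \cdot 116\right)} = \sqrt{-45859 + \left(200 - 640320\right)} = \sqrt{-45859 - 640120} = \sqrt{-685979} = 43 i \sqrt{371}$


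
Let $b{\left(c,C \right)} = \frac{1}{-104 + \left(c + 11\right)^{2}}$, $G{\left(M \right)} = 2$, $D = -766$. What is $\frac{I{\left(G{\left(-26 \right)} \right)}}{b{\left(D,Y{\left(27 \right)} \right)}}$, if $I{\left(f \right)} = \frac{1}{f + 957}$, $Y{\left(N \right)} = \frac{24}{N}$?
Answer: $\frac{569921}{959} \approx 594.29$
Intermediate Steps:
$I{\left(f \right)} = \frac{1}{957 + f}$
$b{\left(c,C \right)} = \frac{1}{-104 + \left(11 + c\right)^{2}}$
$\frac{I{\left(G{\left(-26 \right)} \right)}}{b{\left(D,Y{\left(27 \right)} \right)}} = \frac{1}{\left(957 + 2\right) \frac{1}{-104 + \left(11 - 766\right)^{2}}} = \frac{1}{959 \frac{1}{-104 + \left(-755\right)^{2}}} = \frac{1}{959 \frac{1}{-104 + 570025}} = \frac{1}{959 \cdot \frac{1}{569921}} = \frac{\frac{1}{\frac{1}{569921}}}{959} = \frac{1}{959} \cdot 569921 = \frac{569921}{959}$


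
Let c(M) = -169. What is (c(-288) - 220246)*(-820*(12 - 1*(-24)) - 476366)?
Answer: 111504862690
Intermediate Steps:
(c(-288) - 220246)*(-820*(12 - 1*(-24)) - 476366) = (-169 - 220246)*(-820*(12 - 1*(-24)) - 476366) = -220415*(-820*(12 + 24) - 476366) = -220415*(-820*36 - 476366) = -220415*(-29520 - 476366) = -220415*(-505886) = 111504862690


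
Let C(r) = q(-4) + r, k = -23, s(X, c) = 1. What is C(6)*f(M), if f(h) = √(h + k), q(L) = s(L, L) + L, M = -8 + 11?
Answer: 6*I*√5 ≈ 13.416*I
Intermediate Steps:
M = 3
q(L) = 1 + L
C(r) = -3 + r (C(r) = (1 - 4) + r = -3 + r)
f(h) = √(-23 + h) (f(h) = √(h - 23) = √(-23 + h))
C(6)*f(M) = (-3 + 6)*√(-23 + 3) = 3*√(-20) = 3*(2*I*√5) = 6*I*√5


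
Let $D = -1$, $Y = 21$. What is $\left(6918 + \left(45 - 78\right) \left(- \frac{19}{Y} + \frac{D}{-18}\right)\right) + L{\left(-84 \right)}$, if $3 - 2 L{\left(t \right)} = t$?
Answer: $\frac{146780}{21} \approx 6989.5$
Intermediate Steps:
$L{\left(t \right)} = \frac{3}{2} - \frac{t}{2}$
$\left(6918 + \left(45 - 78\right) \left(- \frac{19}{Y} + \frac{D}{-18}\right)\right) + L{\left(-84 \right)} = \left(6918 + \left(45 - 78\right) \left(- \frac{19}{21} - \frac{1}{-18}\right)\right) + \left(\frac{3}{2} - -42\right) = \left(6918 - 33 \left(\left(-19\right) \frac{1}{21} - - \frac{1}{18}\right)\right) + \left(\frac{3}{2} + 42\right) = \left(6918 - 33 \left(- \frac{19}{21} + \frac{1}{18}\right)\right) + \frac{87}{2} = \left(6918 - - \frac{1177}{42}\right) + \frac{87}{2} = \left(6918 + \frac{1177}{42}\right) + \frac{87}{2} = \frac{291733}{42} + \frac{87}{2} = \frac{146780}{21}$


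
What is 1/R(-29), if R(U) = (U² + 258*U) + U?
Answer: -1/6670 ≈ -0.00014993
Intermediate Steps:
R(U) = U² + 259*U
1/R(-29) = 1/(-29*(259 - 29)) = 1/(-29*230) = 1/(-6670) = -1/6670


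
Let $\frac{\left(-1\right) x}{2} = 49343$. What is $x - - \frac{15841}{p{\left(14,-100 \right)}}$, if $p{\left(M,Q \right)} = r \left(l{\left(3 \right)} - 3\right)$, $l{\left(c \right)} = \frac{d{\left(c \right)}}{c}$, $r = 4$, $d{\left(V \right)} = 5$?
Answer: $- \frac{1626499}{16} \approx -1.0166 \cdot 10^{5}$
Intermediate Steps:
$x = -98686$ ($x = \left(-2\right) 49343 = -98686$)
$l{\left(c \right)} = \frac{5}{c}$
$p{\left(M,Q \right)} = - \frac{16}{3}$ ($p{\left(M,Q \right)} = 4 \left(\frac{5}{3} - 3\right) = 4 \left(- \frac{4}{3}\right) = - \frac{16}{3}$)
$x - - \frac{15841}{p{\left(14,-100 \right)}} = -98686 - - \frac{15841}{- \frac{16}{3}} = -98686 - \left(-15841\right) \left(- \frac{3}{16}\right) = -98686 - \frac{47523}{16} = - \frac{1626499}{16}$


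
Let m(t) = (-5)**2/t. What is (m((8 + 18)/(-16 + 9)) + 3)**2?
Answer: 9409/676 ≈ 13.919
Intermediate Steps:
m(t) = 25/t
(m((8 + 18)/(-16 + 9)) + 3)**2 = (25/(((8 + 18)/(-16 + 9))) + 3)**2 = (25/((26/(-7))) + 3)**2 = (25/((26*(-1/7))) + 3)**2 = (25/(-26/7) + 3)**2 = (25*(-7/26) + 3)**2 = (-175/26 + 3)**2 = (-97/26)**2 = 9409/676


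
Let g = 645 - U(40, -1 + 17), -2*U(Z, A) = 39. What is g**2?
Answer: 1766241/4 ≈ 4.4156e+5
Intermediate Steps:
U(Z, A) = -39/2 (U(Z, A) = -1/2*39 = -39/2)
g = 1329/2 (g = 645 - 1*(-39/2) = 645 + 39/2 = 1329/2 ≈ 664.50)
g**2 = (1329/2)**2 = 1766241/4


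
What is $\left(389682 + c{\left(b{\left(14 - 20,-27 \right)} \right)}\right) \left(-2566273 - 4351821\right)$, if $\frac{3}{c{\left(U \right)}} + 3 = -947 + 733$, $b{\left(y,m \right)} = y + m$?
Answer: $- \frac{585000884471154}{217} \approx -2.6959 \cdot 10^{12}$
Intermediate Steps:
$b{\left(y,m \right)} = m + y$
$c{\left(U \right)} = - \frac{3}{217}$ ($c{\left(U \right)} = \frac{3}{-3 + \left(-947 + 733\right)} = \frac{3}{-3 - 214} = \frac{3}{-217} = 3 \left(- \frac{1}{217}\right) = - \frac{3}{217}$)
$\left(389682 + c{\left(b{\left(14 - 20,-27 \right)} \right)}\right) \left(-2566273 - 4351821\right) = \left(389682 - \frac{3}{217}\right) \left(-2566273 - 4351821\right) = \frac{84560991}{217} \left(-6918094\right) = - \frac{585000884471154}{217}$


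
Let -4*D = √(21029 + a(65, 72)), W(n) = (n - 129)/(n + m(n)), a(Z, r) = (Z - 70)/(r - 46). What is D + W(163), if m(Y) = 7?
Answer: ⅕ - √14215474/104 ≈ -36.053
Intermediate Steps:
a(Z, r) = (-70 + Z)/(-46 + r)
W(n) = (-129 + n)/(7 + n) (W(n) = (n - 129)/(n + 7) = (-129 + n)/(7 + n))
D = -√14215474/104 (D = -√(21029 + (-70 + 65)/(-46 + 72))/4 = -√(21029 - 5/26)/4 = -√14215474/104 ≈ -36.253)
D + W(163) = -√14215474/104 + (-129 + 163)/(7 + 163) = -√14215474/104 + 34/170 = -√14215474/104 + (1/170)*34 = -√14215474/104 + ⅕ = ⅕ - √14215474/104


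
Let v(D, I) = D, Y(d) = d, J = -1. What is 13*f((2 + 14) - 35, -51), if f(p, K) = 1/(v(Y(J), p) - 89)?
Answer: -13/90 ≈ -0.14444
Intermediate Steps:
f(p, K) = -1/90 (f(p, K) = 1/(-1 - 89) = 1/(-90) = -1/90)
13*f((2 + 14) - 35, -51) = 13*(-1/90) = -13/90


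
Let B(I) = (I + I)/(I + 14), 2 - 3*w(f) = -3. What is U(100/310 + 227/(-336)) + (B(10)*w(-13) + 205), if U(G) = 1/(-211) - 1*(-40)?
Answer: 935767/3798 ≈ 246.38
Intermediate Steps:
w(f) = 5/3 (w(f) = ⅔ - ⅓*(-3) = ⅔ + 1 = 5/3)
B(I) = 2*I/(14 + I) (B(I) = (2*I)/(14 + I) = 2*I/(14 + I))
U(G) = 8439/211 (U(G) = -1/211 + 40 = 8439/211)
U(100/310 + 227/(-336)) + (B(10)*w(-13) + 205) = 8439/211 + ((2*10/(14 + 10))*(5/3) + 205) = 8439/211 + ((2*10/24)*(5/3) + 205) = 8439/211 + ((2*10*(1/24))*(5/3) + 205) = 8439/211 + ((⅚)*(5/3) + 205) = 8439/211 + (25/18 + 205) = 8439/211 + 3715/18 = 935767/3798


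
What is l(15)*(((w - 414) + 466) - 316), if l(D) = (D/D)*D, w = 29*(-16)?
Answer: -10920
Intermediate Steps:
w = -464
l(D) = D (l(D) = 1*D = D)
l(15)*(((w - 414) + 466) - 316) = 15*(((-464 - 414) + 466) - 316) = 15*((-878 + 466) - 316) = 15*(-412 - 316) = 15*(-728) = -10920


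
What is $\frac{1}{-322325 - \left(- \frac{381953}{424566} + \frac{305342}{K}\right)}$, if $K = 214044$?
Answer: $- \frac{3786491871}{1220482987448560} \approx -3.1025 \cdot 10^{-6}$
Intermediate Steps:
$\frac{1}{-322325 - \left(- \frac{381953}{424566} + \frac{305342}{K}\right)} = \frac{1}{-322325 - \left(- \frac{381953}{424566} + \frac{152671}{107022}\right)} = \frac{1}{-322325 - \frac{1995128485}{3786491871}} = \frac{1}{- \frac{1220482987448560}{3786491871}} = - \frac{3786491871}{1220482987448560}$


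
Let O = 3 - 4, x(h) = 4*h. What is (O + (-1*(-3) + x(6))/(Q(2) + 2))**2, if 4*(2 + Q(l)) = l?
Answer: 2809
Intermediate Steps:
Q(l) = -2 + l/4
O = -1
(O + (-1*(-3) + x(6))/(Q(2) + 2))**2 = (-1 + (-1*(-3) + 4*6)/((-2 + (1/4)*2) + 2))**2 = (-1 + (3 + 24)/((-2 + 1/2) + 2))**2 = (-1 + 27/(-3/2 + 2))**2 = (-1 + 27/(1/2))**2 = (-1 + 27*2)**2 = (-1 + 54)**2 = 53**2 = 2809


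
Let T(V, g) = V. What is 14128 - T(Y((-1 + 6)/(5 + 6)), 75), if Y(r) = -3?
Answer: 14131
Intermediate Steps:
14128 - T(Y((-1 + 6)/(5 + 6)), 75) = 14128 - 1*(-3) = 14128 + 3 = 14131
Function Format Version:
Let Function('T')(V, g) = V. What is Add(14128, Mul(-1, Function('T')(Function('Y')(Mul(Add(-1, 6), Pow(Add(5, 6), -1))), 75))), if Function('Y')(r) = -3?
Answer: 14131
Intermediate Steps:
Add(14128, Mul(-1, Function('T')(Function('Y')(Mul(Add(-1, 6), Pow(Add(5, 6), -1))), 75))) = Add(14128, Mul(-1, -3)) = Add(14128, 3) = 14131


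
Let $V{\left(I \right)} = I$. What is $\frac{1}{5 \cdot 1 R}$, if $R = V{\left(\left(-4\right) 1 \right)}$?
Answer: $- \frac{1}{20} \approx -0.05$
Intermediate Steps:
$R = -4$ ($R = \left(-4\right) 1 = -4$)
$\frac{1}{5 \cdot 1 R} = \frac{1}{5 \cdot 1 \left(-4\right)} = \frac{1}{5 \left(-4\right)} = \frac{1}{-20} = - \frac{1}{20}$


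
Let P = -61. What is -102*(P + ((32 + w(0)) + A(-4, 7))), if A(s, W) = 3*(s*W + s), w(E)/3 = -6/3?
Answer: 13362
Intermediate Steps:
w(E) = -6 (w(E) = 3*(-6/3) = 3*(-6*⅓) = 3*(-2) = -6)
A(s, W) = 3*s + 3*W*s (A(s, W) = 3*(W*s + s) = 3*(s + W*s) = 3*s + 3*W*s)
-102*(P + ((32 + w(0)) + A(-4, 7))) = -102*(-61 + ((32 - 6) + 3*(-4)*(1 + 7))) = -102*(-61 + (26 + 3*(-4)*8)) = -102*(-61 + (26 - 96)) = -102*(-61 - 70) = -102*(-131) = 13362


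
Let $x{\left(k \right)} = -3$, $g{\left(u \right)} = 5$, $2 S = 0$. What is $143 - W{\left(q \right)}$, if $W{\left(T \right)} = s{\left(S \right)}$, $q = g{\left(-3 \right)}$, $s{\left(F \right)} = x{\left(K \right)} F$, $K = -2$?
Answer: $143$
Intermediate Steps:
$S = 0$ ($S = \frac{1}{2} \cdot 0 = 0$)
$s{\left(F \right)} = - 3 F$
$q = 5$
$W{\left(T \right)} = 0$ ($W{\left(T \right)} = \left(-3\right) 0 = 0$)
$143 - W{\left(q \right)} = 143 - 0 = 143 + 0 = 143$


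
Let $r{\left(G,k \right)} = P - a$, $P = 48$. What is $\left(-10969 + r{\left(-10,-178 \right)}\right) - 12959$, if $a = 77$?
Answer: $-23957$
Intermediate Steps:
$r{\left(G,k \right)} = -29$ ($r{\left(G,k \right)} = 48 - 77 = -29$)
$\left(-10969 + r{\left(-10,-178 \right)}\right) - 12959 = \left(-10969 - 29\right) - 12959 = -10998 - 12959 = -23957$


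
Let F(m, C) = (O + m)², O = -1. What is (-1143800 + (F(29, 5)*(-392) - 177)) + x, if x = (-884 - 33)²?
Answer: -610416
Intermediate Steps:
F(m, C) = (-1 + m)²
x = 840889 (x = (-917)² = 840889)
(-1143800 + (F(29, 5)*(-392) - 177)) + x = (-1143800 + ((-1 + 29)²*(-392) - 177)) + 840889 = (-1143800 + (28²*(-392) - 177)) + 840889 = (-1143800 + (784*(-392) - 177)) + 840889 = (-1143800 + (-307328 - 177)) + 840889 = (-1143800 - 307505) + 840889 = -1451305 + 840889 = -610416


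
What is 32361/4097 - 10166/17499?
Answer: 524635037/71693403 ≈ 7.3178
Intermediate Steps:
32361/4097 - 10166/17499 = 524635037/71693403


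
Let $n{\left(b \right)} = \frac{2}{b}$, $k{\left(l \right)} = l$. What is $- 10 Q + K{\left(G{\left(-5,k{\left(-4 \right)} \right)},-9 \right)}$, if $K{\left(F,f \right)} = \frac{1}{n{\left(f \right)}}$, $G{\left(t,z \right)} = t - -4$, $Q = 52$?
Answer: $- \frac{1049}{2} \approx -524.5$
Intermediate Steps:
$G{\left(t,z \right)} = 4 + t$ ($G{\left(t,z \right)} = t + 4 = 4 + t$)
$K{\left(F,f \right)} = \frac{f}{2}$ ($K{\left(F,f \right)} = \frac{1}{2 \frac{1}{f}} = \frac{f}{2}$)
$- 10 Q + K{\left(G{\left(-5,k{\left(-4 \right)} \right)},-9 \right)} = \left(-10\right) 52 + \frac{1}{2} \left(-9\right) = -520 - \frac{9}{2} = - \frac{1049}{2}$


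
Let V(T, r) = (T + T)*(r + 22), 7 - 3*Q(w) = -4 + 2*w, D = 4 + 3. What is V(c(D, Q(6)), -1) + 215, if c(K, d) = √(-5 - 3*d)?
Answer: 215 + 84*I ≈ 215.0 + 84.0*I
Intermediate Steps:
D = 7
Q(w) = 11/3 - 2*w/3 (Q(w) = 7/3 - (-4 + 2*w)/3 = 7/3 + (4/3 - 2*w/3) = 11/3 - 2*w/3)
V(T, r) = 2*T*(22 + r) (V(T, r) = (2*T)*(22 + r) = 2*T*(22 + r))
V(c(D, Q(6)), -1) + 215 = 2*√(-5 - 3*(11/3 - ⅔*6))*(22 - 1) + 215 = 2*√(-5 - 3*(11/3 - 4))*21 + 215 = 2*√(-5 - 3*(-⅓))*21 + 215 = 2*√(-5 + 1)*21 + 215 = 2*√(-4)*21 + 215 = 2*(2*I)*21 + 215 = 84*I + 215 = 215 + 84*I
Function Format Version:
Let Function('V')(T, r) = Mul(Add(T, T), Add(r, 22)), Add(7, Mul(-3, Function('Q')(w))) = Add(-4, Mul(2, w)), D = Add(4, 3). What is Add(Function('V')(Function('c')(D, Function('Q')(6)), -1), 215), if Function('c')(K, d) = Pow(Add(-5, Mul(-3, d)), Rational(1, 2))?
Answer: Add(215, Mul(84, I)) ≈ Add(215.00, Mul(84.000, I))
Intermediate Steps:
D = 7
Function('Q')(w) = Add(Rational(11, 3), Mul(Rational(-2, 3), w)) (Function('Q')(w) = Add(Rational(7, 3), Mul(Rational(-1, 3), Add(-4, Mul(2, w)))) = Add(Rational(7, 3), Add(Rational(4, 3), Mul(Rational(-2, 3), w))) = Add(Rational(11, 3), Mul(Rational(-2, 3), w)))
Function('V')(T, r) = Mul(2, T, Add(22, r)) (Function('V')(T, r) = Mul(Mul(2, T), Add(22, r)) = Mul(2, T, Add(22, r)))
Add(Function('V')(Function('c')(D, Function('Q')(6)), -1), 215) = Add(Mul(2, Pow(Add(-5, Mul(-3, Add(Rational(11, 3), Mul(Rational(-2, 3), 6)))), Rational(1, 2)), Add(22, -1)), 215) = Add(Mul(2, Pow(Add(-5, Mul(-3, Add(Rational(11, 3), -4))), Rational(1, 2)), 21), 215) = Add(Mul(2, Pow(Add(-5, Mul(-3, Rational(-1, 3))), Rational(1, 2)), 21), 215) = Add(Mul(2, Pow(Add(-5, 1), Rational(1, 2)), 21), 215) = Add(Mul(2, Pow(-4, Rational(1, 2)), 21), 215) = Add(Mul(2, Mul(2, I), 21), 215) = Add(Mul(84, I), 215) = Add(215, Mul(84, I))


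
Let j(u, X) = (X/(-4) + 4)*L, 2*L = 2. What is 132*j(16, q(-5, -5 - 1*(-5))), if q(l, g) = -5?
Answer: 693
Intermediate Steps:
L = 1 (L = (½)*2 = 1)
j(u, X) = 4 - X/4 (j(u, X) = (X/(-4) + 4)*1 = (X*(-¼) + 4)*1 = (-X/4 + 4)*1 = (4 - X/4)*1 = 4 - X/4)
132*j(16, q(-5, -5 - 1*(-5))) = 132*(4 - ¼*(-5)) = 132*(4 + 5/4) = 132*(21/4) = 693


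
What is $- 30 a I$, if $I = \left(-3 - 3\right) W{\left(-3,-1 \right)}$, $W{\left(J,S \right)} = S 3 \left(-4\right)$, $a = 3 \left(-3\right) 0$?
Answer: $0$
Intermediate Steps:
$a = 0$ ($a = \left(-9\right) 0 = 0$)
$W{\left(J,S \right)} = - 12 S$ ($W{\left(J,S \right)} = 3 S \left(-4\right) = - 12 S$)
$I = -72$ ($I = \left(-3 - 3\right) \left(\left(-12\right) \left(-1\right)\right) = \left(-6\right) 12 = -72$)
$- 30 a I = \left(-30\right) 0 \left(-72\right) = 0 \left(-72\right) = 0$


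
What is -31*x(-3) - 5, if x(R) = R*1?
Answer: 88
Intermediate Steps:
x(R) = R
-31*x(-3) - 5 = -31*(-3) - 5 = 93 - 5 = 88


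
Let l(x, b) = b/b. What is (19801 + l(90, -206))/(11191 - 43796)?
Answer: -19802/32605 ≈ -0.60733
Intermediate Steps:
l(x, b) = 1
(19801 + l(90, -206))/(11191 - 43796) = (19801 + 1)/(11191 - 43796) = 19802/(-32605) = 19802*(-1/32605) = -19802/32605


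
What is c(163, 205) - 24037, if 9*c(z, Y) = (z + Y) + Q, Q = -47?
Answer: -72004/3 ≈ -24001.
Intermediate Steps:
c(z, Y) = -47/9 + Y/9 + z/9 (c(z, Y) = ((z + Y) - 47)/9 = ((Y + z) - 47)/9 = (-47 + Y + z)/9 = -47/9 + Y/9 + z/9)
c(163, 205) - 24037 = (-47/9 + (1/9)*205 + (1/9)*163) - 24037 = (-47/9 + 205/9 + 163/9) - 24037 = 107/3 - 24037 = -72004/3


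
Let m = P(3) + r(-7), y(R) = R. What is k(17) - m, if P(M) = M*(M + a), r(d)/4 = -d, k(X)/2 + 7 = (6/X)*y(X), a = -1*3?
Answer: -30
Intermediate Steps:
a = -3
k(X) = -2 (k(X) = -14 + 2*((6/X)*X) = -14 + 2*6 = -14 + 12 = -2)
r(d) = -4*d (r(d) = 4*(-d) = -4*d)
P(M) = M*(-3 + M) (P(M) = M*(M - 3) = M*(-3 + M))
m = 28 (m = 3*(-3 + 3) - 4*(-7) = 3*0 + 28 = 0 + 28 = 28)
k(17) - m = -2 - 1*28 = -2 - 28 = -30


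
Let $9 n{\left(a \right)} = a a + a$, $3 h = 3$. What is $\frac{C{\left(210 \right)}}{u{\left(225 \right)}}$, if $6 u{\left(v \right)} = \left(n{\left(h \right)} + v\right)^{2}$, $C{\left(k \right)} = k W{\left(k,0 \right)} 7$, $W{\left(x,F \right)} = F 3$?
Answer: $0$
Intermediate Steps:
$h = 1$ ($h = \frac{1}{3} \cdot 3 = 1$)
$n{\left(a \right)} = \frac{a}{9} + \frac{a^{2}}{9}$ ($n{\left(a \right)} = \frac{a a + a}{9} = \frac{a^{2} + a}{9} = \frac{a + a^{2}}{9} = \frac{a}{9} + \frac{a^{2}}{9}$)
$W{\left(x,F \right)} = 3 F$
$C{\left(k \right)} = 0$ ($C{\left(k \right)} = k 3 \cdot 0 \cdot 7 = k 0 \cdot 7 = 0 \cdot 7 = 0$)
$u{\left(v \right)} = \frac{\left(\frac{2}{9} + v\right)^{2}}{6}$ ($u{\left(v \right)} = \frac{\left(\frac{1}{9} \cdot 1 \left(1 + 1\right) + v\right)^{2}}{6} = \frac{\left(\frac{1}{9} \cdot 1 \cdot 2 + v\right)^{2}}{6} = \frac{\left(\frac{2}{9} + v\right)^{2}}{6}$)
$\frac{C{\left(210 \right)}}{u{\left(225 \right)}} = \frac{0}{\frac{1}{486} \left(2 + 9 \cdot 225\right)^{2}} = \frac{0}{\frac{1}{486} \left(2 + 2025\right)^{2}} = \frac{0}{\frac{1}{486} \cdot 2027^{2}} = \frac{0}{\frac{1}{486} \cdot 4108729} = \frac{0}{\frac{4108729}{486}} = 0 \cdot \frac{486}{4108729} = 0$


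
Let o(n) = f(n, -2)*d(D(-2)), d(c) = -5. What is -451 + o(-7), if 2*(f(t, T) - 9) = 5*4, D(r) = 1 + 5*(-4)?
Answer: -546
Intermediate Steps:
D(r) = -19 (D(r) = 1 - 20 = -19)
f(t, T) = 19 (f(t, T) = 9 + (5*4)/2 = 9 + (½)*20 = 9 + 10 = 19)
o(n) = -95 (o(n) = 19*(-5) = -95)
-451 + o(-7) = -451 - 95 = -546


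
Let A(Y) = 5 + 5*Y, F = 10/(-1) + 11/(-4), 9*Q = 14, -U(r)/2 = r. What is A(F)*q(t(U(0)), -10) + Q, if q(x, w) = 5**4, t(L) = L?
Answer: -1321819/36 ≈ -36717.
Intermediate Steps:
U(r) = -2*r
Q = 14/9 (Q = (1/9)*14 = 14/9 ≈ 1.5556)
q(x, w) = 625
F = -51/4 (F = 10*(-1) + 11*(-1/4) = -10 - 11/4 = -51/4 ≈ -12.750)
A(F)*q(t(U(0)), -10) + Q = (5 + 5*(-51/4))*625 + 14/9 = (5 - 255/4)*625 + 14/9 = -235/4*625 + 14/9 = -146875/4 + 14/9 = -1321819/36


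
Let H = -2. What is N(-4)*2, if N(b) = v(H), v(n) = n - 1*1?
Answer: -6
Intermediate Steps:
v(n) = -1 + n (v(n) = n - 1 = -1 + n)
N(b) = -3 (N(b) = -1 - 2 = -3)
N(-4)*2 = -3*2 = -6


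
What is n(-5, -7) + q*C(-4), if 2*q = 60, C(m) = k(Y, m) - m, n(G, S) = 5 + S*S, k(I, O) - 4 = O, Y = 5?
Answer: 174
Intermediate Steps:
k(I, O) = 4 + O
n(G, S) = 5 + S²
C(m) = 4 (C(m) = (4 + m) - m = 4)
q = 30 (q = (½)*60 = 30)
n(-5, -7) + q*C(-4) = (5 + (-7)²) + 30*4 = (5 + 49) + 120 = 54 + 120 = 174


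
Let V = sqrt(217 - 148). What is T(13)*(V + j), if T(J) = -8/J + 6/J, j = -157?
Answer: 314/13 - 2*sqrt(69)/13 ≈ 22.876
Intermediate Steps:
T(J) = -2/J
V = sqrt(69) ≈ 8.3066
T(13)*(V + j) = (-2/13)*(sqrt(69) - 157) = (-2*1/13)*(-157 + sqrt(69)) = -2*(-157 + sqrt(69))/13 = 314/13 - 2*sqrt(69)/13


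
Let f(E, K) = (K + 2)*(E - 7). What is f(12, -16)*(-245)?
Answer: 17150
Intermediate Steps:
f(E, K) = (-7 + E)*(2 + K) (f(E, K) = (2 + K)*(-7 + E) = (-7 + E)*(2 + K))
f(12, -16)*(-245) = (-14 - 7*(-16) + 2*12 + 12*(-16))*(-245) = (-14 + 112 + 24 - 192)*(-245) = -70*(-245) = 17150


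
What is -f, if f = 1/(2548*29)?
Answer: -1/73892 ≈ -1.3533e-5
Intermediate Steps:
f = 1/73892 ≈ 1.3533e-5
-f = -1*1/73892 = -1/73892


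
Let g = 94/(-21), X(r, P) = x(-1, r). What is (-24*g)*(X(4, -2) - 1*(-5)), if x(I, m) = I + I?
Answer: 2256/7 ≈ 322.29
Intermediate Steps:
x(I, m) = 2*I
X(r, P) = -2 (X(r, P) = 2*(-1) = -2)
g = -94/21 (g = 94*(-1/21) = -94/21 ≈ -4.4762)
(-24*g)*(X(4, -2) - 1*(-5)) = (-24*(-94/21))*(-2 - 1*(-5)) = 752*(-2 + 5)/7 = (752/7)*3 = 2256/7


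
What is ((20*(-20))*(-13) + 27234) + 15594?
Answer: 48028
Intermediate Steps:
((20*(-20))*(-13) + 27234) + 15594 = (-400*(-13) + 27234) + 15594 = (5200 + 27234) + 15594 = 32434 + 15594 = 48028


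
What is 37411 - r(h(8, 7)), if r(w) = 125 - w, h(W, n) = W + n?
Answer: 37301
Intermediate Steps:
37411 - r(h(8, 7)) = 37411 - (125 - (8 + 7)) = 37411 - (125 - 1*15) = 37411 - (125 - 15) = 37411 - 1*110 = 37411 - 110 = 37301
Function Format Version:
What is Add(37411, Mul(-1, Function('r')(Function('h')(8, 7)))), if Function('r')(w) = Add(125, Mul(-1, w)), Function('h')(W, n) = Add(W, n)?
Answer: 37301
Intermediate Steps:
Add(37411, Mul(-1, Function('r')(Function('h')(8, 7)))) = Add(37411, Mul(-1, Add(125, Mul(-1, Add(8, 7))))) = Add(37411, Mul(-1, Add(125, Mul(-1, 15)))) = Add(37411, Mul(-1, Add(125, -15))) = Add(37411, Mul(-1, 110)) = Add(37411, -110) = 37301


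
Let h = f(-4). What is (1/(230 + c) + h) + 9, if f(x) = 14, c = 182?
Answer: 9477/412 ≈ 23.002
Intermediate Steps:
h = 14
(1/(230 + c) + h) + 9 = (1/(230 + 182) + 14) + 9 = (1/412 + 14) + 9 = 5769/412 + 9 = 9477/412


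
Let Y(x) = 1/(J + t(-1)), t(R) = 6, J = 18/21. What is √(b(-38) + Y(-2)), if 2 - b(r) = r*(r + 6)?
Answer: I*√174795/12 ≈ 34.84*I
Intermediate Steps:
J = 6/7 (J = 18*(1/21) = 6/7 ≈ 0.85714)
b(r) = 2 - r*(6 + r) (b(r) = 2 - r*(r + 6) = 2 - r*(6 + r))
Y(x) = 7/48 (Y(x) = 1/(6/7 + 6) = 1/(48/7) = 7/48)
√(b(-38) + Y(-2)) = √((2 - 1*(-38)² - 6*(-38)) + 7/48) = √((2 - 1*1444 + 228) + 7/48) = √((2 - 1444 + 228) + 7/48) = √(-1214 + 7/48) = √(-58265/48) = I*√174795/12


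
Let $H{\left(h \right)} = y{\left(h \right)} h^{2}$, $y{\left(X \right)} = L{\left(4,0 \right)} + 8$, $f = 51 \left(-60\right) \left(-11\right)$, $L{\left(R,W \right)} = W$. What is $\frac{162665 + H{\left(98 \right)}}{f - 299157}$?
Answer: $- \frac{239497}{265497} \approx -0.90207$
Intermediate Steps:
$f = 33660$ ($f = \left(-3060\right) \left(-11\right) = 33660$)
$y{\left(X \right)} = 8$ ($y{\left(X \right)} = 0 + 8 = 8$)
$H{\left(h \right)} = 8 h^{2}$
$\frac{162665 + H{\left(98 \right)}}{f - 299157} = \frac{162665 + 8 \cdot 98^{2}}{33660 - 299157} = \frac{162665 + 8 \cdot 9604}{-265497} = \left(162665 + 76832\right) \left(- \frac{1}{265497}\right) = 239497 \left(- \frac{1}{265497}\right) = - \frac{239497}{265497}$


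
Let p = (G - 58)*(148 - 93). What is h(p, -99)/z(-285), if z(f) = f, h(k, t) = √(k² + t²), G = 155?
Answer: -11*√235306/285 ≈ -18.723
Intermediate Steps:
p = 5335 (p = (155 - 58)*(148 - 93) = 97*55 = 5335)
h(p, -99)/z(-285) = √(5335² + (-99)²)/(-285) = √(28462225 + 9801)*(-1/285) = √28472026*(-1/285) = (11*√235306)*(-1/285) = -11*√235306/285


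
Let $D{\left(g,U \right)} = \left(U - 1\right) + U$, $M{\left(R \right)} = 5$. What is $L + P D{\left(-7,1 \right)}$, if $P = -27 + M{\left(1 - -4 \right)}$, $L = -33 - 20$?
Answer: $-75$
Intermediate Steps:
$L = -53$
$D{\left(g,U \right)} = -1 + 2 U$ ($D{\left(g,U \right)} = \left(-1 + U\right) + U = -1 + 2 U$)
$P = -22$ ($P = -27 + 5 = -22$)
$L + P D{\left(-7,1 \right)} = -53 - 22 \left(-1 + 2 \cdot 1\right) = -53 - 22 \left(-1 + 2\right) = -53 - 22 = -75$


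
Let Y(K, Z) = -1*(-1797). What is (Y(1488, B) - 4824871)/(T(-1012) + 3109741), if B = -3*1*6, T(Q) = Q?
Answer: -4823074/3108729 ≈ -1.5515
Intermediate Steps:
B = -18 (B = -3*6 = -18)
Y(K, Z) = 1797
(Y(1488, B) - 4824871)/(T(-1012) + 3109741) = (1797 - 4824871)/(-1012 + 3109741) = -4823074/3108729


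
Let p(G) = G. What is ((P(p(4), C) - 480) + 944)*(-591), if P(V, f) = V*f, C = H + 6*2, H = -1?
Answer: -300228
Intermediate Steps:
C = 11 (C = -1 + 6*2 = -1 + 12 = 11)
((P(p(4), C) - 480) + 944)*(-591) = ((4*11 - 480) + 944)*(-591) = ((44 - 480) + 944)*(-591) = (-436 + 944)*(-591) = 508*(-591) = -300228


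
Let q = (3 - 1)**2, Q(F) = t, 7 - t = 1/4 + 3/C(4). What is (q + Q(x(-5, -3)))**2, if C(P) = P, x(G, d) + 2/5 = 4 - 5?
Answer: 100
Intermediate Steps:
x(G, d) = -7/5 (x(G, d) = -2/5 + (4 - 5) = -2/5 - 1 = -7/5)
t = 6 (t = 7 - (1/4 + 3/4) = 7 - 1*1 = 7 - 1 = 6)
Q(F) = 6
q = 4 (q = 2**2 = 4)
(q + Q(x(-5, -3)))**2 = (4 + 6)**2 = 10**2 = 100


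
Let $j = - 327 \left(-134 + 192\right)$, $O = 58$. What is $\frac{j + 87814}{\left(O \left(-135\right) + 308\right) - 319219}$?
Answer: $- \frac{68848}{326741} \approx -0.21071$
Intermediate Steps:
$j = -18966$ ($j = \left(-327\right) 58 = -18966$)
$\frac{j + 87814}{\left(O \left(-135\right) + 308\right) - 319219} = \frac{-18966 + 87814}{\left(58 \left(-135\right) + 308\right) - 319219} = \frac{68848}{\left(-7830 + 308\right) - 319219} = \frac{68848}{-7522 - 319219} = \frac{68848}{-326741} = 68848 \left(- \frac{1}{326741}\right) = - \frac{68848}{326741}$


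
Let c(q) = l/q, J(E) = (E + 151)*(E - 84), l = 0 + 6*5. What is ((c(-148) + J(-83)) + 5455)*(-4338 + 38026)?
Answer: -7355589516/37 ≈ -1.9880e+8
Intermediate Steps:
l = 30 (l = 0 + 30 = 30)
J(E) = (-84 + E)*(151 + E) (J(E) = (151 + E)*(-84 + E) = (-84 + E)*(151 + E))
c(q) = 30/q
((c(-148) + J(-83)) + 5455)*(-4338 + 38026) = ((30/(-148) + (-12684 + (-83)² + 67*(-83))) + 5455)*(-4338 + 38026) = ((30*(-1/148) + (-12684 + 6889 - 5561)) + 5455)*33688 = ((-15/74 - 11356) + 5455)*33688 = (-840359/74 + 5455)*33688 = -436689/74*33688 = -7355589516/37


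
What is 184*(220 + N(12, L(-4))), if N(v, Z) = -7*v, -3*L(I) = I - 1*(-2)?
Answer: 25024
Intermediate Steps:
L(I) = -⅔ - I/3 (L(I) = -(I - 1*(-2))/3 = -(I + 2)/3 = -(2 + I)/3 = -⅔ - I/3)
184*(220 + N(12, L(-4))) = 184*(220 - 7*12) = 184*(220 - 84) = 184*136 = 25024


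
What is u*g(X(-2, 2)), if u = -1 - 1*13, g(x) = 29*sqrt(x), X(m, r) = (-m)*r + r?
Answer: -406*sqrt(6) ≈ -994.49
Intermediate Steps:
X(m, r) = r - m*r (X(m, r) = -m*r + r = r - m*r)
u = -14 (u = -1 - 13 = -14)
u*g(X(-2, 2)) = -406*sqrt(2*(1 - 1*(-2))) = -406*sqrt(2*(1 + 2)) = -406*sqrt(2*3) = -406*sqrt(6)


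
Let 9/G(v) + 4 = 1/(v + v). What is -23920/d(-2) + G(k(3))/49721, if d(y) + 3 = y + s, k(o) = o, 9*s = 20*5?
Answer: -49238110242/12579413 ≈ -3914.2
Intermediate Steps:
s = 100/9 (s = (20*5)/9 = (1/9)*100 = 100/9 ≈ 11.111)
G(v) = 9/(-4 + 1/(2*v)) (G(v) = 9/(-4 + 1/(v + v)) = 9/(-4 + 1/(2*v)))
d(y) = 73/9 + y (d(y) = -3 + (y + 100/9) = -3 + (100/9 + y) = 73/9 + y)
-23920/d(-2) + G(k(3))/49721 = -23920/(73/9 - 2) - 18*3/(-1 + 8*3)/49721 = -23920/55/9 - 18*3/(-1 + 24)*(1/49721) = -23920*9/55 - 18*3/23*(1/49721) = -43056/11 - 18*3*1/23*(1/49721) = -43056/11 - 54/23*1/49721 = -43056/11 - 54/1143583 = -49238110242/12579413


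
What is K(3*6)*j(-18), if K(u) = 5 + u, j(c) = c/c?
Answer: 23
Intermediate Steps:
j(c) = 1
K(3*6)*j(-18) = (5 + 3*6)*1 = (5 + 18)*1 = 23*1 = 23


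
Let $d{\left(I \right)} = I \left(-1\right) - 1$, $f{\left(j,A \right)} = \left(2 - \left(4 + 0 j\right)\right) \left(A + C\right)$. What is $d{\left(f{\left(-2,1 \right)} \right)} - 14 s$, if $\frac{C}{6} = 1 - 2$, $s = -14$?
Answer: $185$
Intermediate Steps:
$C = -6$ ($C = 6 \left(1 - 2\right) = 6 \left(-1\right) = -6$)
$f{\left(j,A \right)} = 12 - 2 A$ ($f{\left(j,A \right)} = \left(2 - \left(4 + 0 j\right)\right) \left(A - 6\right) = \left(2 + \left(0 - 4\right)\right) \left(-6 + A\right) = \left(2 - 4\right) \left(-6 + A\right) = - 2 \left(-6 + A\right) = 12 - 2 A$)
$d{\left(I \right)} = -1 - I$ ($d{\left(I \right)} = - I - 1 = -1 - I$)
$d{\left(f{\left(-2,1 \right)} \right)} - 14 s = \left(-1 - \left(12 - 2\right)\right) - -196 = \left(-1 - \left(12 - 2\right)\right) + 196 = \left(-1 - 10\right) + 196 = -11 + 196 = 185$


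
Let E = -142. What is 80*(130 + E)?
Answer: -960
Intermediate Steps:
80*(130 + E) = 80*(130 - 142) = 80*(-12) = -960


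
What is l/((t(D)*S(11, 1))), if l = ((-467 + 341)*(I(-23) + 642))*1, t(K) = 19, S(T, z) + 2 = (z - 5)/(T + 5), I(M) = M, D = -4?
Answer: 34664/19 ≈ 1824.4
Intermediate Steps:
S(T, z) = -2 + (-5 + z)/(5 + T) (S(T, z) = -2 + (z - 5)/(T + 5) = -2 + (-5 + z)/(5 + T))
l = -77994 (l = ((-467 + 341)*(-23 + 642))*1 = -126*619*1 = -77994*1 = -77994)
l/((t(D)*S(11, 1))) = -77994*(5 + 11)/(19*(-15 + 1 - 2*11)) = -77994*16/(19*(-15 + 1 - 22)) = -77994/(19*((1/16)*(-36))) = -77994/(19*(-9/4)) = -77994/(-171/4) = -77994*(-4/171) = 34664/19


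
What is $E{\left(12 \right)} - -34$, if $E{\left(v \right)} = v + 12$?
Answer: $58$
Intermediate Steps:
$E{\left(v \right)} = 12 + v$
$E{\left(12 \right)} - -34 = \left(12 + 12\right) - -34 = 24 + 34 = 58$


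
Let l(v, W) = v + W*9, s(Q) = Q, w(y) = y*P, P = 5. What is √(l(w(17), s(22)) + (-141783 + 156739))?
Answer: 7*√311 ≈ 123.45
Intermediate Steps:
w(y) = 5*y (w(y) = y*5 = 5*y)
l(v, W) = v + 9*W
√(l(w(17), s(22)) + (-141783 + 156739)) = √((5*17 + 9*22) + (-141783 + 156739)) = √((85 + 198) + 14956) = √(283 + 14956) = √15239 = 7*√311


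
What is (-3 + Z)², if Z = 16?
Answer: 169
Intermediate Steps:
(-3 + Z)² = (-3 + 16)² = 13² = 169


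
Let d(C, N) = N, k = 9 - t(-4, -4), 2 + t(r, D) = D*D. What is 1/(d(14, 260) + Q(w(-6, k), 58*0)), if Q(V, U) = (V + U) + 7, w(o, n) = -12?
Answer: 1/255 ≈ 0.0039216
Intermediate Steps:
t(r, D) = -2 + D² (t(r, D) = -2 + D*D = -2 + D²)
k = -5 (k = 9 - (-2 + (-4)²) = 9 - (-2 + 16) = 9 - 1*14 = 9 - 14 = -5)
Q(V, U) = 7 + U + V (Q(V, U) = (U + V) + 7 = 7 + U + V)
1/(d(14, 260) + Q(w(-6, k), 58*0)) = 1/(260 + (7 + 58*0 - 12)) = 1/(260 + (7 + 0 - 12)) = 1/(260 - 5) = 1/255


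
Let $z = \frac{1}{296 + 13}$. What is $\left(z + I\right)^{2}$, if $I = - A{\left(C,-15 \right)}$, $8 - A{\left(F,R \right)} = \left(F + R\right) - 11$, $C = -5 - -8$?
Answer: $\frac{91738084}{95481} \approx 960.8$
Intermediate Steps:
$z = \frac{1}{309} \approx 0.0032362$
$C = 3$ ($C = -5 + 8 = 3$)
$A{\left(F,R \right)} = 19 - F - R$ ($A{\left(F,R \right)} = 8 - \left(\left(F + R\right) - 11\right) = 8 - \left(-11 + F + R\right) = 19 - F - R$)
$I = -31$ ($I = - (19 - 3 - -15) = - (19 - 3 + 15) = \left(-1\right) 31 = -31$)
$\left(z + I\right)^{2} = \left(\frac{1}{309} - 31\right)^{2} = \left(- \frac{9578}{309}\right)^{2} = \frac{91738084}{95481}$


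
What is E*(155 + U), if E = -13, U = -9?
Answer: -1898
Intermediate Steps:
E*(155 + U) = -13*(155 - 9) = -13*146 = -1898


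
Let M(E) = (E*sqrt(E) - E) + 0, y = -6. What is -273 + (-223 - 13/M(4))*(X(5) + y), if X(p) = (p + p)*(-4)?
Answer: 20269/2 ≈ 10135.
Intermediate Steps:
X(p) = -8*p (X(p) = (2*p)*(-4) = -8*p)
M(E) = E**(3/2) - E (M(E) = (E**(3/2) - E) + 0 = E**(3/2) - E)
-273 + (-223 - 13/M(4))*(X(5) + y) = -273 + (-223 - 13/(4**(3/2) - 1*4))*(-8*5 - 6) = -273 + (-223 - 13/(8 - 4))*(-40 - 6) = -273 + (-223 - 13/4)*(-46) = -273 - 905/4*(-46) = -273 + 20815/2 = 20269/2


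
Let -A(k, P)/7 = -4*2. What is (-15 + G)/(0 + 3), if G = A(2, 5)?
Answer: 41/3 ≈ 13.667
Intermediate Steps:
A(k, P) = 56 (A(k, P) = -(-28)*2 = -7*(-8) = 56)
G = 56
(-15 + G)/(0 + 3) = (-15 + 56)/(0 + 3) = 41/3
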